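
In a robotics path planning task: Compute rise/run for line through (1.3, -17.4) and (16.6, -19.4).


slope = (y2-y1)/(x2-x1) = ((-19.4)-(-17.4))/(16.6-1.3) = (-2)/15.3 = -0.1307

-0.1307


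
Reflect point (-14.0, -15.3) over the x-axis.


Reflection over x-axis: (x,y) -> (x,-y)
(-14, -15.3) -> (-14, 15.3)

(-14, 15.3)


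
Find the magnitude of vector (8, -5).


|u| = sqrt(8^2 + (-5)^2) = sqrt(89) = 9.434

9.434


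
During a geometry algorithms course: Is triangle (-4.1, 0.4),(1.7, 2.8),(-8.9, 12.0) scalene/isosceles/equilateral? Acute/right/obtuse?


Side lengths squared: AB^2=39.4, BC^2=197, CA^2=157.6
Sorted: [39.4, 157.6, 197]
By sides: Scalene, By angles: Right

Scalene, Right


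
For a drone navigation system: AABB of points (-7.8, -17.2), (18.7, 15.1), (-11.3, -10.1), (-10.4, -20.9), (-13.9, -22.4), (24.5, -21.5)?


x range: [-13.9, 24.5]
y range: [-22.4, 15.1]
Bounding box: (-13.9,-22.4) to (24.5,15.1)

(-13.9,-22.4) to (24.5,15.1)


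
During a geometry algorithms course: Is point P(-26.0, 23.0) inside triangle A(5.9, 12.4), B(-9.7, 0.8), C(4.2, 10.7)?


Cross products: AB x AP = -535.4, BC x BP = 469.95, CA x CP = 72.25
All same sign? no

No, outside


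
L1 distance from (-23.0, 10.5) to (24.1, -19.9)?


|(-23)-24.1| + |10.5-(-19.9)| = 47.1 + 30.4 = 77.5

77.5


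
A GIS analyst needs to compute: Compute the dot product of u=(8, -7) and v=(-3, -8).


u . v = u_x*v_x + u_y*v_y = 8*(-3) + (-7)*(-8)
= (-24) + 56 = 32

32


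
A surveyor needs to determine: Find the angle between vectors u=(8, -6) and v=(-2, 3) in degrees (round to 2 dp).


u.v = -34, |u| = sqrt(100) = 10, |v| = sqrt(13) = 3.6056
cos(theta) = u.v/(|u||v|) = -34/sqrt(1300) = -0.94299
theta = acos(-0.94299) = 160.56 degrees

160.56 degrees


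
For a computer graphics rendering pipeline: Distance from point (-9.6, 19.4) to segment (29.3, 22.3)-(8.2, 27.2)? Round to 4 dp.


Project P onto AB: t = 1 (clamped to [0,1])
Closest point on segment: (8.2, 27.2)
Distance: 19.434

19.434


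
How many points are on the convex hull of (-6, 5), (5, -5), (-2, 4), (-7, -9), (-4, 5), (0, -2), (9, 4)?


Convex hull vertices (CCW): (-7, -9), (5, -5), (9, 4), (-4, 5), (-6, 5)
Count = 5

5


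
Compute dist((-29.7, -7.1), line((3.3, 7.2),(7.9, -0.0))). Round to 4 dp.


|cross product| = 303.38
|line direction| = sqrt(73) = 8.544
Distance = 303.38/sqrt(73) = 35.5079

35.5079


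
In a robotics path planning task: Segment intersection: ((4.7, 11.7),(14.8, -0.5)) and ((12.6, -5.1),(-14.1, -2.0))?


Cross products: d1=-424.07, d2=-129.64, d3=-73.3, d4=-367.73
d1*d2 < 0 and d3*d4 < 0? no

No, they don't intersect


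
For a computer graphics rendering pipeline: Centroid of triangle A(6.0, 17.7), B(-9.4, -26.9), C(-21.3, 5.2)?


Centroid = ((x_A+x_B+x_C)/3, (y_A+y_B+y_C)/3)
= ((6+(-9.4)+(-21.3))/3, (17.7+(-26.9)+5.2)/3)
= (-8.2333, -1.3333)

(-8.2333, -1.3333)


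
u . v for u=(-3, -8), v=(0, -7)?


u . v = u_x*v_x + u_y*v_y = (-3)*0 + (-8)*(-7)
= 0 + 56 = 56

56


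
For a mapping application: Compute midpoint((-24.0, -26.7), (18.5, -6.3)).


M = (((-24)+18.5)/2, ((-26.7)+(-6.3))/2)
= (-2.75, -16.5)

(-2.75, -16.5)


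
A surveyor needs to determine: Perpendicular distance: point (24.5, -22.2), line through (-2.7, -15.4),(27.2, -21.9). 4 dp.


|cross product| = 26.52
|line direction| = sqrt(936.26) = 30.5984
Distance = 26.52/sqrt(936.26) = 0.8667

0.8667


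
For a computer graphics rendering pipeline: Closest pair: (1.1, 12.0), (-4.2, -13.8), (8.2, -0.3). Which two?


d(P0,P1) = 26.3388, d(P0,P2) = 14.2021, d(P1,P2) = 18.3306
Closest: P0 and P2

Closest pair: (1.1, 12.0) and (8.2, -0.3), distance = 14.2021


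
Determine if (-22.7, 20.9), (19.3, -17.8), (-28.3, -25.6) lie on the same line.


Cross product: (19.3-(-22.7))*((-25.6)-20.9) - ((-17.8)-20.9)*((-28.3)-(-22.7))
= -2169.72

No, not collinear


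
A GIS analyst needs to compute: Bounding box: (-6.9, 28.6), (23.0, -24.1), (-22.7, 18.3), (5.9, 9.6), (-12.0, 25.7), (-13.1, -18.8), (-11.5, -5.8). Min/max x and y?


x range: [-22.7, 23]
y range: [-24.1, 28.6]
Bounding box: (-22.7,-24.1) to (23,28.6)

(-22.7,-24.1) to (23,28.6)


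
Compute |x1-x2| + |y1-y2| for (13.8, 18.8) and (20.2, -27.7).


|13.8-20.2| + |18.8-(-27.7)| = 6.4 + 46.5 = 52.9

52.9


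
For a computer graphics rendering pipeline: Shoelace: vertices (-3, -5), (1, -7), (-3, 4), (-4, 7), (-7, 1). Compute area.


Shoelace sum: ((-3)*(-7) - 1*(-5)) + (1*4 - (-3)*(-7)) + ((-3)*7 - (-4)*4) + ((-4)*1 - (-7)*7) + ((-7)*(-5) - (-3)*1)
= 87
Area = |87|/2 = 43.5

43.5


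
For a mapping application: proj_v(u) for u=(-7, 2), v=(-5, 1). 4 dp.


u.v = 37, |v| = sqrt(26) = 5.099
Scalar projection = u.v / |v| = 37 / sqrt(26) = 7.2563

7.2563


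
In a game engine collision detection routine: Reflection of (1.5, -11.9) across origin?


Reflection over origin: (x,y) -> (-x,-y)
(1.5, -11.9) -> (-1.5, 11.9)

(-1.5, 11.9)


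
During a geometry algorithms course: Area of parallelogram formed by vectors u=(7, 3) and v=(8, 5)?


|u x v| = |7*5 - 3*8|
= |35 - 24| = 11

11


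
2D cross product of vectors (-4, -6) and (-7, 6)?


u x v = u_x*v_y - u_y*v_x = (-4)*6 - (-6)*(-7)
= (-24) - 42 = -66

-66


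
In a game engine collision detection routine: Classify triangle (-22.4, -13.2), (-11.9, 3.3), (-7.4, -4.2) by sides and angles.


Side lengths squared: AB^2=382.5, BC^2=76.5, CA^2=306
Sorted: [76.5, 306, 382.5]
By sides: Scalene, By angles: Right

Scalene, Right


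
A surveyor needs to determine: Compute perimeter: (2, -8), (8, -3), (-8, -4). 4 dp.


Sides: (2, -8)->(8, -3): sqrt(61) = 7.81025, (8, -3)->(-8, -4): sqrt(257) = 16.03122, (-8, -4)->(2, -8): sqrt(116) = 10.77033
Sum = 34.6118
Perimeter = 34.6118

34.6118


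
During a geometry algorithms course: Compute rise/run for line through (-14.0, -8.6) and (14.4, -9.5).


slope = (y2-y1)/(x2-x1) = ((-9.5)-(-8.6))/(14.4-(-14)) = (-0.9)/28.4 = -0.0317

-0.0317


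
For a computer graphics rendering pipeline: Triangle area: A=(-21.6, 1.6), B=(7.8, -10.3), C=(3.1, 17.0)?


Area = |x_A(y_B-y_C) + x_B(y_C-y_A) + x_C(y_A-y_B)|/2
= |589.68 + 120.12 + 36.89|/2
= 746.69/2 = 373.345

373.345


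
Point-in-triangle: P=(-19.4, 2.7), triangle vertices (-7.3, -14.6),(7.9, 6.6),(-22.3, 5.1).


Cross products: AB x AP = 519.48, BC x BP = 76.83, CA x CP = 21.13
All same sign? yes

Yes, inside


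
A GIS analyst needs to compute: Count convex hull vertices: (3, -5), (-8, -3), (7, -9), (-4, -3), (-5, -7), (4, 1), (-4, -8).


Convex hull vertices (CCW): (-8, -3), (-5, -7), (-4, -8), (7, -9), (4, 1)
Count = 5

5


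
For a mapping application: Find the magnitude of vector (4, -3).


|u| = sqrt(4^2 + (-3)^2) = sqrt(25) = 5

5


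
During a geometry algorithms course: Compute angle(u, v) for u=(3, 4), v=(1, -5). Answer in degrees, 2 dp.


u.v = -17, |u| = sqrt(25) = 5, |v| = sqrt(26) = 5.099
cos(theta) = u.v/(|u||v|) = -17/sqrt(650) = -0.666795
theta = acos(-0.666795) = 131.82 degrees

131.82 degrees


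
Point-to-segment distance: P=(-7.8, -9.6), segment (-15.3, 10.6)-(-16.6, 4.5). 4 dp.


Project P onto AB: t = 1 (clamped to [0,1])
Closest point on segment: (-16.6, 4.5)
Distance: 16.6208

16.6208


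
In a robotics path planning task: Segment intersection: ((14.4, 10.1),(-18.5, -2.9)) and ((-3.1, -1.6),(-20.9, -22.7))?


Cross products: d1=160.99, d2=-301.8, d3=157.43, d4=620.22
d1*d2 < 0 and d3*d4 < 0? no

No, they don't intersect


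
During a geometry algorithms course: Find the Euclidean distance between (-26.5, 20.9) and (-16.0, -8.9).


dx=10.5, dy=-29.8
d^2 = 10.5^2 + (-29.8)^2 = 998.29
d = sqrt(998.29) = 31.5957

31.5957


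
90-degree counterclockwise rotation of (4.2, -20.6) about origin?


90° CCW: (x,y) -> (-y, x)
(4.2,-20.6) -> (20.6, 4.2)

(20.6, 4.2)


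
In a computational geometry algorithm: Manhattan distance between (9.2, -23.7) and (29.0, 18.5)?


|9.2-29| + |(-23.7)-18.5| = 19.8 + 42.2 = 62

62


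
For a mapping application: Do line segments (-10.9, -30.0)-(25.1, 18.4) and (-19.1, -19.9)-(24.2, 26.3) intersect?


Cross products: d1=-816.17, d2=-383.65, d3=760.48, d4=327.96
d1*d2 < 0 and d3*d4 < 0? no

No, they don't intersect


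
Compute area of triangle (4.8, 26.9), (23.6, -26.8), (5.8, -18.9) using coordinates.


Area = |x_A(y_B-y_C) + x_B(y_C-y_A) + x_C(y_A-y_B)|/2
= |(-37.92) + (-1080.88) + 311.46|/2
= 807.34/2 = 403.67

403.67


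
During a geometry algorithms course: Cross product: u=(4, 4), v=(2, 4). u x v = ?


u x v = u_x*v_y - u_y*v_x = 4*4 - 4*2
= 16 - 8 = 8

8


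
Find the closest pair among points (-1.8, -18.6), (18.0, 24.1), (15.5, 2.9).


d(P0,P1) = 47.0673, d(P0,P2) = 27.596, d(P1,P2) = 21.3469
Closest: P1 and P2

Closest pair: (18.0, 24.1) and (15.5, 2.9), distance = 21.3469


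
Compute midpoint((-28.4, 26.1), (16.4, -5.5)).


M = (((-28.4)+16.4)/2, (26.1+(-5.5))/2)
= (-6, 10.3)

(-6, 10.3)


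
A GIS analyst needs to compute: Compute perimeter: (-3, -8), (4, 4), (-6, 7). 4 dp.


Sides: (-3, -8)->(4, 4): sqrt(193) = 13.892444, (4, 4)->(-6, 7): sqrt(109) = 10.440307, (-6, 7)->(-3, -8): sqrt(234) = 15.297059
Sum = 39.62981
Perimeter = 39.6298

39.6298


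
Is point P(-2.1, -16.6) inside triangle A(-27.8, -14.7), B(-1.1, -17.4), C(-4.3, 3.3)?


Cross products: AB x AP = 18.66, BC x BP = 18.14, CA x CP = 507.25
All same sign? yes

Yes, inside


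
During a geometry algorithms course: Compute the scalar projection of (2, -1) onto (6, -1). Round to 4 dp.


u.v = 13, |v| = sqrt(37) = 6.0828
Scalar projection = u.v / |v| = 13 / sqrt(37) = 2.1372

2.1372


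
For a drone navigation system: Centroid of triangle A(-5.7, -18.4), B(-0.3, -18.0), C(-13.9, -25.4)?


Centroid = ((x_A+x_B+x_C)/3, (y_A+y_B+y_C)/3)
= (((-5.7)+(-0.3)+(-13.9))/3, ((-18.4)+(-18)+(-25.4))/3)
= (-6.6333, -20.6)

(-6.6333, -20.6)


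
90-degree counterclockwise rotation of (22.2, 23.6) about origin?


90° CCW: (x,y) -> (-y, x)
(22.2,23.6) -> (-23.6, 22.2)

(-23.6, 22.2)


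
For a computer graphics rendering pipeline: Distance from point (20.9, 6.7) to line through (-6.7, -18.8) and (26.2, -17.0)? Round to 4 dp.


|cross product| = 789.27
|line direction| = sqrt(1085.65) = 32.9492
Distance = 789.27/sqrt(1085.65) = 23.9541

23.9541


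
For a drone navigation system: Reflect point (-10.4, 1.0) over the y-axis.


Reflection over y-axis: (x,y) -> (-x,y)
(-10.4, 1) -> (10.4, 1)

(10.4, 1)


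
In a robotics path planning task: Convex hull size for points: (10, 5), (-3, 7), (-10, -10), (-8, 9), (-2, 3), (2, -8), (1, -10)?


Convex hull vertices (CCW): (-10, -10), (1, -10), (10, 5), (-8, 9)
Count = 4

4


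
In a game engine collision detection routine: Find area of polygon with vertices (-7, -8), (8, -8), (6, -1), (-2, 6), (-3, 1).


Shoelace sum: ((-7)*(-8) - 8*(-8)) + (8*(-1) - 6*(-8)) + (6*6 - (-2)*(-1)) + ((-2)*1 - (-3)*6) + ((-3)*(-8) - (-7)*1)
= 241
Area = |241|/2 = 120.5

120.5


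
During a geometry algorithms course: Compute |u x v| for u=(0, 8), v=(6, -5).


|u x v| = |0*(-5) - 8*6|
= |0 - 48| = 48

48


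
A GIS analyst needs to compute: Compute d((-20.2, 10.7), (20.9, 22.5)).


dx=41.1, dy=11.8
d^2 = 41.1^2 + 11.8^2 = 1828.45
d = sqrt(1828.45) = 42.7604

42.7604


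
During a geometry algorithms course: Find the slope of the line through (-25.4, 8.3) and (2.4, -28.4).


slope = (y2-y1)/(x2-x1) = ((-28.4)-8.3)/(2.4-(-25.4)) = (-36.7)/27.8 = -1.3201

-1.3201


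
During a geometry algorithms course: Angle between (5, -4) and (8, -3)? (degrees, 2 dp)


u.v = 52, |u| = sqrt(41) = 6.4031, |v| = sqrt(73) = 8.544
cos(theta) = u.v/(|u||v|) = 52/sqrt(2993) = 0.950495
theta = acos(0.950495) = 18.1 degrees

18.1 degrees


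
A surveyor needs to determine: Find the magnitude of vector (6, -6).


|u| = sqrt(6^2 + (-6)^2) = sqrt(72) = 8.4853

8.4853


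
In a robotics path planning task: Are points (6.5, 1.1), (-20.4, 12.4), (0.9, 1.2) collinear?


Cross product: ((-20.4)-6.5)*(1.2-1.1) - (12.4-1.1)*(0.9-6.5)
= 60.59

No, not collinear


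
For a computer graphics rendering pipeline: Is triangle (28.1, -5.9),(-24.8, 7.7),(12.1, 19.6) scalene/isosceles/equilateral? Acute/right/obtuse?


Side lengths squared: AB^2=2983.37, BC^2=1503.22, CA^2=906.25
Sorted: [906.25, 1503.22, 2983.37]
By sides: Scalene, By angles: Obtuse

Scalene, Obtuse


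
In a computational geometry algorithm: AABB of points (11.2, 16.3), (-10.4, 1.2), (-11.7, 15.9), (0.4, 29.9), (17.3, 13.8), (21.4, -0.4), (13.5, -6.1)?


x range: [-11.7, 21.4]
y range: [-6.1, 29.9]
Bounding box: (-11.7,-6.1) to (21.4,29.9)

(-11.7,-6.1) to (21.4,29.9)


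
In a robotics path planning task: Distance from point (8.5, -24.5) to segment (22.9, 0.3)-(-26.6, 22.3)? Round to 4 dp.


Project P onto AB: t = 0.057 (clamped to [0,1])
Closest point on segment: (20.0794, 1.5536)
Distance: 28.5109

28.5109


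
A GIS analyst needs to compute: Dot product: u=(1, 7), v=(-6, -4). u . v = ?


u . v = u_x*v_x + u_y*v_y = 1*(-6) + 7*(-4)
= (-6) + (-28) = -34

-34


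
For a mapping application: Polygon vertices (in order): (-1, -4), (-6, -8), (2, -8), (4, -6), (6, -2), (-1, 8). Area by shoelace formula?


Shoelace sum: ((-1)*(-8) - (-6)*(-4)) + ((-6)*(-8) - 2*(-8)) + (2*(-6) - 4*(-8)) + (4*(-2) - 6*(-6)) + (6*8 - (-1)*(-2)) + ((-1)*(-4) - (-1)*8)
= 154
Area = |154|/2 = 77

77


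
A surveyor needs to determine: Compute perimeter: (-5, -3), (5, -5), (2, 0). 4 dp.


Sides: (-5, -3)->(5, -5): sqrt(104) = 10.198039, (5, -5)->(2, 0): sqrt(34) = 5.830952, (2, 0)->(-5, -3): sqrt(58) = 7.615773
Sum = 23.644764
Perimeter = 23.6448

23.6448


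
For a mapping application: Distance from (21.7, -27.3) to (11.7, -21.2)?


dx=-10, dy=6.1
d^2 = (-10)^2 + 6.1^2 = 137.21
d = sqrt(137.21) = 11.7137

11.7137


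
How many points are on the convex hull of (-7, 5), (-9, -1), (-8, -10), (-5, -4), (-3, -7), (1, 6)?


Convex hull vertices (CCW): (-9, -1), (-8, -10), (-3, -7), (1, 6), (-7, 5)
Count = 5

5


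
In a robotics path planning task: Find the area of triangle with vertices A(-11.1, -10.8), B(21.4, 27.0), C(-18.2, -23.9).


Area = |x_A(y_B-y_C) + x_B(y_C-y_A) + x_C(y_A-y_B)|/2
= |(-564.99) + (-280.34) + 687.96|/2
= 157.37/2 = 78.685

78.685


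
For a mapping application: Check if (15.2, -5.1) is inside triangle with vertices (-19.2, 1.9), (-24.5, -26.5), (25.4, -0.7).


Cross products: AB x AP = 1014.06, BC x BP = 43.6, CA x CP = 222.76
All same sign? yes

Yes, inside


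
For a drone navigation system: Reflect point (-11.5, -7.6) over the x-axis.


Reflection over x-axis: (x,y) -> (x,-y)
(-11.5, -7.6) -> (-11.5, 7.6)

(-11.5, 7.6)


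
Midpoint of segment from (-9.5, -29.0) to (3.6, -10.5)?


M = (((-9.5)+3.6)/2, ((-29)+(-10.5))/2)
= (-2.95, -19.75)

(-2.95, -19.75)


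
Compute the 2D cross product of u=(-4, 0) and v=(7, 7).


u x v = u_x*v_y - u_y*v_x = (-4)*7 - 0*7
= (-28) - 0 = -28

-28


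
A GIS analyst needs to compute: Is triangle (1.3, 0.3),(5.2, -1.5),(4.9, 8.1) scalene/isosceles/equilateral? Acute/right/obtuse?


Side lengths squared: AB^2=18.45, BC^2=92.25, CA^2=73.8
Sorted: [18.45, 73.8, 92.25]
By sides: Scalene, By angles: Right

Scalene, Right


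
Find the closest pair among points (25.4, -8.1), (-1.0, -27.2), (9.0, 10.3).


d(P0,P1) = 32.5848, d(P0,P2) = 24.6479, d(P1,P2) = 38.8104
Closest: P0 and P2

Closest pair: (25.4, -8.1) and (9.0, 10.3), distance = 24.6479


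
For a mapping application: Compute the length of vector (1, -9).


|u| = sqrt(1^2 + (-9)^2) = sqrt(82) = 9.0554

9.0554


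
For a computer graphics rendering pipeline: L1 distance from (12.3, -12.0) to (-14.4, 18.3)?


|12.3-(-14.4)| + |(-12)-18.3| = 26.7 + 30.3 = 57

57


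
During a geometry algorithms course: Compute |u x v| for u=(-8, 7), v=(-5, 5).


|u x v| = |(-8)*5 - 7*(-5)|
= |(-40) - (-35)| = 5

5


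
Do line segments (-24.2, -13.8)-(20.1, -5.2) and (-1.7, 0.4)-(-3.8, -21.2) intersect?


Cross products: d1=-456.18, d2=482.64, d3=435.56, d4=-503.26
d1*d2 < 0 and d3*d4 < 0? yes

Yes, they intersect


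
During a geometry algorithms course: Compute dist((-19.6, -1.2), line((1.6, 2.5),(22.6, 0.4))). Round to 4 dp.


|cross product| = 122.22
|line direction| = sqrt(445.41) = 21.1047
Distance = 122.22/sqrt(445.41) = 5.7911

5.7911


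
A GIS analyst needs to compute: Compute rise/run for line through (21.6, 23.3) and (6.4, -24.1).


slope = (y2-y1)/(x2-x1) = ((-24.1)-23.3)/(6.4-21.6) = (-47.4)/(-15.2) = 3.1184

3.1184


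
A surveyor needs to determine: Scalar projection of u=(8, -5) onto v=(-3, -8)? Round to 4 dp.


u.v = 16, |v| = sqrt(73) = 8.544
Scalar projection = u.v / |v| = 16 / sqrt(73) = 1.8727

1.8727


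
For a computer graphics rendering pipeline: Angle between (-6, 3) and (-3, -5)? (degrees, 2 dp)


u.v = 3, |u| = sqrt(45) = 6.7082, |v| = sqrt(34) = 5.831
cos(theta) = u.v/(|u||v|) = 3/sqrt(1530) = 0.076696
theta = acos(0.076696) = 85.6 degrees

85.6 degrees


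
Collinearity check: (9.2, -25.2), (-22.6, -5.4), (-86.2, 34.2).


Cross product: ((-22.6)-9.2)*(34.2-(-25.2)) - ((-5.4)-(-25.2))*((-86.2)-9.2)
= 0

Yes, collinear


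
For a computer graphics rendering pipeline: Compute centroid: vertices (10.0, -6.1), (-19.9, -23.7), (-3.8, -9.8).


Centroid = ((x_A+x_B+x_C)/3, (y_A+y_B+y_C)/3)
= ((10+(-19.9)+(-3.8))/3, ((-6.1)+(-23.7)+(-9.8))/3)
= (-4.5667, -13.2)

(-4.5667, -13.2)


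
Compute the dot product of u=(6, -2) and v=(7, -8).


u . v = u_x*v_x + u_y*v_y = 6*7 + (-2)*(-8)
= 42 + 16 = 58

58


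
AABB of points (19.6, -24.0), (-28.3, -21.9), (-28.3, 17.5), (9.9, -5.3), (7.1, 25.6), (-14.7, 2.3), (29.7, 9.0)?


x range: [-28.3, 29.7]
y range: [-24, 25.6]
Bounding box: (-28.3,-24) to (29.7,25.6)

(-28.3,-24) to (29.7,25.6)


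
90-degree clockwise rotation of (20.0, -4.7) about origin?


90° CW: (x,y) -> (y, -x)
(20,-4.7) -> (-4.7, -20)

(-4.7, -20)


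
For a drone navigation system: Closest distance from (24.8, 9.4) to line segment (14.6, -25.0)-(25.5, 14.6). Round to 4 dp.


Project P onto AB: t = 0.8734 (clamped to [0,1])
Closest point on segment: (24.1202, 9.5871)
Distance: 0.7051

0.7051


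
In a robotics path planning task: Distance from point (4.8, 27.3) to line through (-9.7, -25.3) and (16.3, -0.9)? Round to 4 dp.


|cross product| = 1013.8
|line direction| = sqrt(1271.36) = 35.6561
Distance = 1013.8/sqrt(1271.36) = 28.4327

28.4327


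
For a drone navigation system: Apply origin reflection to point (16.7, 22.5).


Reflection over origin: (x,y) -> (-x,-y)
(16.7, 22.5) -> (-16.7, -22.5)

(-16.7, -22.5)


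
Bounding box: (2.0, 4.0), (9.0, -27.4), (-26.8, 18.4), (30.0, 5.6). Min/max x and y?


x range: [-26.8, 30]
y range: [-27.4, 18.4]
Bounding box: (-26.8,-27.4) to (30,18.4)

(-26.8,-27.4) to (30,18.4)


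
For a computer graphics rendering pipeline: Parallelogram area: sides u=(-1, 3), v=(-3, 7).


|u x v| = |(-1)*7 - 3*(-3)|
= |(-7) - (-9)| = 2

2


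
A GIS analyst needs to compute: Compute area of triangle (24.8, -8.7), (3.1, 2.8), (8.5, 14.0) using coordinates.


Area = |x_A(y_B-y_C) + x_B(y_C-y_A) + x_C(y_A-y_B)|/2
= |(-277.76) + 70.37 + (-97.75)|/2
= 305.14/2 = 152.57

152.57


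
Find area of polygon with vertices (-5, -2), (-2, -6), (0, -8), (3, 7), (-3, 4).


Shoelace sum: ((-5)*(-6) - (-2)*(-2)) + ((-2)*(-8) - 0*(-6)) + (0*7 - 3*(-8)) + (3*4 - (-3)*7) + ((-3)*(-2) - (-5)*4)
= 125
Area = |125|/2 = 62.5

62.5


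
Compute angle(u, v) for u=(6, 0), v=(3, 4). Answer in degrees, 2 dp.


u.v = 18, |u| = sqrt(36) = 6, |v| = sqrt(25) = 5
cos(theta) = u.v/(|u||v|) = 18/sqrt(900) = 0.6
theta = acos(0.6) = 53.13 degrees

53.13 degrees


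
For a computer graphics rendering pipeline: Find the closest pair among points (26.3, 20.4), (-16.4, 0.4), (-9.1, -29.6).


d(P0,P1) = 47.1518, d(P0,P2) = 61.263, d(P1,P2) = 30.8754
Closest: P1 and P2

Closest pair: (-16.4, 0.4) and (-9.1, -29.6), distance = 30.8754


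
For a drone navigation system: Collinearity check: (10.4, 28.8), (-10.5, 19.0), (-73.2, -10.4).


Cross product: ((-10.5)-10.4)*((-10.4)-28.8) - (19-28.8)*((-73.2)-10.4)
= 0

Yes, collinear


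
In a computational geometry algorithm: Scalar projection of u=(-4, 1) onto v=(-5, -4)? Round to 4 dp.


u.v = 16, |v| = sqrt(41) = 6.4031
Scalar projection = u.v / |v| = 16 / sqrt(41) = 2.4988

2.4988


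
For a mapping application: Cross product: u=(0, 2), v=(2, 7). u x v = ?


u x v = u_x*v_y - u_y*v_x = 0*7 - 2*2
= 0 - 4 = -4

-4


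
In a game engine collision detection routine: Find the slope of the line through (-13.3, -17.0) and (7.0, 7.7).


slope = (y2-y1)/(x2-x1) = (7.7-(-17))/(7-(-13.3)) = 24.7/20.3 = 1.2167

1.2167


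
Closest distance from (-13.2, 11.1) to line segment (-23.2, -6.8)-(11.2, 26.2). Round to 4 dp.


Project P onto AB: t = 0.4113 (clamped to [0,1])
Closest point on segment: (-9.0501, 6.774)
Distance: 5.9946

5.9946


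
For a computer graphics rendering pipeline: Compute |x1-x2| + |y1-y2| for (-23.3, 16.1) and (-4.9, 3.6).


|(-23.3)-(-4.9)| + |16.1-3.6| = 18.4 + 12.5 = 30.9

30.9


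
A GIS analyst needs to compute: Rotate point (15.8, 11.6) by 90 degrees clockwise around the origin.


90° CW: (x,y) -> (y, -x)
(15.8,11.6) -> (11.6, -15.8)

(11.6, -15.8)


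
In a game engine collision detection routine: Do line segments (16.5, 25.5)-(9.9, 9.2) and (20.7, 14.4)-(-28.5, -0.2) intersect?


Cross products: d1=-607.44, d2=98.16, d3=141.72, d4=-563.88
d1*d2 < 0 and d3*d4 < 0? yes

Yes, they intersect


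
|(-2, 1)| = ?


|u| = sqrt((-2)^2 + 1^2) = sqrt(5) = 2.2361

2.2361


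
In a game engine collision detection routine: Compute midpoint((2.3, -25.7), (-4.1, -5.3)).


M = ((2.3+(-4.1))/2, ((-25.7)+(-5.3))/2)
= (-0.9, -15.5)

(-0.9, -15.5)


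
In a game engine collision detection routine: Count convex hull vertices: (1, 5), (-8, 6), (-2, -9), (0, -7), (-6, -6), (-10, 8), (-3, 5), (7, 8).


Convex hull vertices (CCW): (-10, 8), (-6, -6), (-2, -9), (0, -7), (7, 8)
Count = 5

5


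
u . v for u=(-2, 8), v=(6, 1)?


u . v = u_x*v_x + u_y*v_y = (-2)*6 + 8*1
= (-12) + 8 = -4

-4


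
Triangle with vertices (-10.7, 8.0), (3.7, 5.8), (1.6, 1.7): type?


Side lengths squared: AB^2=212.2, BC^2=21.22, CA^2=190.98
Sorted: [21.22, 190.98, 212.2]
By sides: Scalene, By angles: Right

Scalene, Right


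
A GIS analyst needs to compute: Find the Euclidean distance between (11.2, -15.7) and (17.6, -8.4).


dx=6.4, dy=7.3
d^2 = 6.4^2 + 7.3^2 = 94.25
d = sqrt(94.25) = 9.7082

9.7082


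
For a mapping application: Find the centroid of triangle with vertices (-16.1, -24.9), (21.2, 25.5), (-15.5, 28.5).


Centroid = ((x_A+x_B+x_C)/3, (y_A+y_B+y_C)/3)
= (((-16.1)+21.2+(-15.5))/3, ((-24.9)+25.5+28.5)/3)
= (-3.4667, 9.7)

(-3.4667, 9.7)


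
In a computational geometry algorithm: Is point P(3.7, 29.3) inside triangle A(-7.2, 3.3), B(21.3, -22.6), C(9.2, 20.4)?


Cross products: AB x AP = 1023.31, BC x BP = 128.81, CA x CP = -240.01
All same sign? no

No, outside


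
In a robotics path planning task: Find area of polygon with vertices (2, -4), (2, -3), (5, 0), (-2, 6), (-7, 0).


Shoelace sum: (2*(-3) - 2*(-4)) + (2*0 - 5*(-3)) + (5*6 - (-2)*0) + ((-2)*0 - (-7)*6) + ((-7)*(-4) - 2*0)
= 117
Area = |117|/2 = 58.5

58.5


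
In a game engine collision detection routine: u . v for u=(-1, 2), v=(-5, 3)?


u . v = u_x*v_x + u_y*v_y = (-1)*(-5) + 2*3
= 5 + 6 = 11

11


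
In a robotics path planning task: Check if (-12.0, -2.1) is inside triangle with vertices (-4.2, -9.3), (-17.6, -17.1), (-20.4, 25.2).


Cross products: AB x AP = -157.32, BC x BP = -278.88, CA x CP = -152.46
All same sign? yes

Yes, inside


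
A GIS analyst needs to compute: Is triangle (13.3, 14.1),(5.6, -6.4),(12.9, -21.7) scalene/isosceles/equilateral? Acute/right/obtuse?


Side lengths squared: AB^2=479.54, BC^2=287.38, CA^2=1281.8
Sorted: [287.38, 479.54, 1281.8]
By sides: Scalene, By angles: Obtuse

Scalene, Obtuse


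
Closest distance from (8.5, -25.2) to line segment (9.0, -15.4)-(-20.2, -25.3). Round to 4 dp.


Project P onto AB: t = 0.1174 (clamped to [0,1])
Closest point on segment: (5.5715, -16.5624)
Distance: 9.1205

9.1205


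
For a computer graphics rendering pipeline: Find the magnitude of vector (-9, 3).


|u| = sqrt((-9)^2 + 3^2) = sqrt(90) = 9.4868

9.4868


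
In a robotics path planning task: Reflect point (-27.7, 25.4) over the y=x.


Reflection over y=x: (x,y) -> (y,x)
(-27.7, 25.4) -> (25.4, -27.7)

(25.4, -27.7)


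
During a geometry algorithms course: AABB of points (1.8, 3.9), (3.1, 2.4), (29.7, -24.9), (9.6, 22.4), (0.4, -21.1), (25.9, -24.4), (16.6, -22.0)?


x range: [0.4, 29.7]
y range: [-24.9, 22.4]
Bounding box: (0.4,-24.9) to (29.7,22.4)

(0.4,-24.9) to (29.7,22.4)


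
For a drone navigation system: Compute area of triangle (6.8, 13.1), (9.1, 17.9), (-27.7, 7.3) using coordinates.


Area = |x_A(y_B-y_C) + x_B(y_C-y_A) + x_C(y_A-y_B)|/2
= |72.08 + (-52.78) + 132.96|/2
= 152.26/2 = 76.13

76.13


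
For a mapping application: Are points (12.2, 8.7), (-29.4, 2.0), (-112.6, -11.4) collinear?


Cross product: ((-29.4)-12.2)*((-11.4)-8.7) - (2-8.7)*((-112.6)-12.2)
= 0

Yes, collinear


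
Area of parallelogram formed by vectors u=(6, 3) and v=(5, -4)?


|u x v| = |6*(-4) - 3*5|
= |(-24) - 15| = 39

39


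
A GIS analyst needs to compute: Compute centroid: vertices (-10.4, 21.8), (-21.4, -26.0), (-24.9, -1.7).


Centroid = ((x_A+x_B+x_C)/3, (y_A+y_B+y_C)/3)
= (((-10.4)+(-21.4)+(-24.9))/3, (21.8+(-26)+(-1.7))/3)
= (-18.9, -1.9667)

(-18.9, -1.9667)


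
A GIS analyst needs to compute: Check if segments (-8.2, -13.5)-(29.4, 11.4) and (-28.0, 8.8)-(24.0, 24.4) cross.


Cross products: d1=-1468.48, d2=-760.24, d3=1331.5, d4=623.26
d1*d2 < 0 and d3*d4 < 0? no

No, they don't intersect


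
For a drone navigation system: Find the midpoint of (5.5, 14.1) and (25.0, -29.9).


M = ((5.5+25)/2, (14.1+(-29.9))/2)
= (15.25, -7.9)

(15.25, -7.9)


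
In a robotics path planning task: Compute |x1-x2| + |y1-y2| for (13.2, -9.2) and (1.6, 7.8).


|13.2-1.6| + |(-9.2)-7.8| = 11.6 + 17 = 28.6

28.6


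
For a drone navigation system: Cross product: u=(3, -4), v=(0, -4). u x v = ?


u x v = u_x*v_y - u_y*v_x = 3*(-4) - (-4)*0
= (-12) - 0 = -12

-12


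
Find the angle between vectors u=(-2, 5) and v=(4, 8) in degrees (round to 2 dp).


u.v = 32, |u| = sqrt(29) = 5.3852, |v| = sqrt(80) = 8.9443
cos(theta) = u.v/(|u||v|) = 32/sqrt(2320) = 0.664364
theta = acos(0.664364) = 48.37 degrees

48.37 degrees


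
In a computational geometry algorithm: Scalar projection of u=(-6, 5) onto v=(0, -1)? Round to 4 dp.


u.v = -5, |v| = sqrt(1) = 1
Scalar projection = u.v / |v| = -5 / sqrt(1) = -5

-5


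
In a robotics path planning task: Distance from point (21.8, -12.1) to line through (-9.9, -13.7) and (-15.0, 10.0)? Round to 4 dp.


|cross product| = 759.45
|line direction| = sqrt(587.7) = 24.2425
Distance = 759.45/sqrt(587.7) = 31.3272

31.3272


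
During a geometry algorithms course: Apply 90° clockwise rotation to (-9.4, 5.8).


90° CW: (x,y) -> (y, -x)
(-9.4,5.8) -> (5.8, 9.4)

(5.8, 9.4)


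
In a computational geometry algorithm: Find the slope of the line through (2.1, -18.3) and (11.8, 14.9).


slope = (y2-y1)/(x2-x1) = (14.9-(-18.3))/(11.8-2.1) = 33.2/9.7 = 3.4227

3.4227


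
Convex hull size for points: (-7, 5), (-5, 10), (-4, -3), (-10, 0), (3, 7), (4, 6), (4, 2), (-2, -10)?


Convex hull vertices (CCW): (-10, 0), (-2, -10), (4, 2), (4, 6), (3, 7), (-5, 10)
Count = 6

6


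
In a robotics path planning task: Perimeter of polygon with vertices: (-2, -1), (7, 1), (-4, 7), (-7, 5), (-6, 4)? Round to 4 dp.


Sides: (-2, -1)->(7, 1): sqrt(85) = 9.219544, (7, 1)->(-4, 7): sqrt(157) = 12.529964, (-4, 7)->(-7, 5): sqrt(13) = 3.605551, (-7, 5)->(-6, 4): sqrt(2) = 1.414214, (-6, 4)->(-2, -1): sqrt(41) = 6.403124
Sum = 33.172397
Perimeter = 33.1724

33.1724


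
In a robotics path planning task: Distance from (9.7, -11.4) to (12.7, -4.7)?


dx=3, dy=6.7
d^2 = 3^2 + 6.7^2 = 53.89
d = sqrt(53.89) = 7.341

7.341


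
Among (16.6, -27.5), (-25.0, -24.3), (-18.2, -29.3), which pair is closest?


d(P0,P1) = 41.7229, d(P0,P2) = 34.8465, d(P1,P2) = 8.4404
Closest: P1 and P2

Closest pair: (-25.0, -24.3) and (-18.2, -29.3), distance = 8.4404


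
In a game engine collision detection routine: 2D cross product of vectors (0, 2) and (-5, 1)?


u x v = u_x*v_y - u_y*v_x = 0*1 - 2*(-5)
= 0 - (-10) = 10

10


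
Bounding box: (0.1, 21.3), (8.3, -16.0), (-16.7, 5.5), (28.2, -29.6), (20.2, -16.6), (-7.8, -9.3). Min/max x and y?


x range: [-16.7, 28.2]
y range: [-29.6, 21.3]
Bounding box: (-16.7,-29.6) to (28.2,21.3)

(-16.7,-29.6) to (28.2,21.3)


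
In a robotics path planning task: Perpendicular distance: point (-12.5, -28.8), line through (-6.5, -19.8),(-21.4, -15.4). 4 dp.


|cross product| = 160.5
|line direction| = sqrt(241.37) = 15.5361
Distance = 160.5/sqrt(241.37) = 10.3308

10.3308


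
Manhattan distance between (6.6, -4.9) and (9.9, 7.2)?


|6.6-9.9| + |(-4.9)-7.2| = 3.3 + 12.1 = 15.4

15.4


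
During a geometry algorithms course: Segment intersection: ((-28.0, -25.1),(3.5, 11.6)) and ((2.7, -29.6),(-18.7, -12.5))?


Cross products: d1=428.67, d2=-895.36, d3=-1268.44, d4=55.59
d1*d2 < 0 and d3*d4 < 0? yes

Yes, they intersect


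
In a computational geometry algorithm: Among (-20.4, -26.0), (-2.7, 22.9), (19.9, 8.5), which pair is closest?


d(P0,P1) = 52.0048, d(P0,P2) = 53.0504, d(P1,P2) = 26.7978
Closest: P1 and P2

Closest pair: (-2.7, 22.9) and (19.9, 8.5), distance = 26.7978


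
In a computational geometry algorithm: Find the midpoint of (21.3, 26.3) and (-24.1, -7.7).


M = ((21.3+(-24.1))/2, (26.3+(-7.7))/2)
= (-1.4, 9.3)

(-1.4, 9.3)


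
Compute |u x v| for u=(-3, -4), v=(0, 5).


|u x v| = |(-3)*5 - (-4)*0|
= |(-15) - 0| = 15

15


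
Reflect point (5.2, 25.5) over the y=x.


Reflection over y=x: (x,y) -> (y,x)
(5.2, 25.5) -> (25.5, 5.2)

(25.5, 5.2)


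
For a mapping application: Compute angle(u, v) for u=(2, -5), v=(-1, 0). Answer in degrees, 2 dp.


u.v = -2, |u| = sqrt(29) = 5.3852, |v| = sqrt(1) = 1
cos(theta) = u.v/(|u||v|) = -2/sqrt(29) = -0.371391
theta = acos(-0.371391) = 111.8 degrees

111.8 degrees


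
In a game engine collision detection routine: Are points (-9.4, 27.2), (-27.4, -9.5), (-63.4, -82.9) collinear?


Cross product: ((-27.4)-(-9.4))*((-82.9)-27.2) - ((-9.5)-27.2)*((-63.4)-(-9.4))
= 0

Yes, collinear


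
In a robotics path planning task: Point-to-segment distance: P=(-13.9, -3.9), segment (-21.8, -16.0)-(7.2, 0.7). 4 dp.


Project P onto AB: t = 0.385 (clamped to [0,1])
Closest point on segment: (-10.6347, -9.5703)
Distance: 6.5433

6.5433


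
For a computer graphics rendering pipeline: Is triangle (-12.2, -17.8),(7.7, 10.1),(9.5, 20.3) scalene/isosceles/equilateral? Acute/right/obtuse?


Side lengths squared: AB^2=1174.42, BC^2=107.28, CA^2=1922.5
Sorted: [107.28, 1174.42, 1922.5]
By sides: Scalene, By angles: Obtuse

Scalene, Obtuse


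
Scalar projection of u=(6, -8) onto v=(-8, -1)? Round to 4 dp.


u.v = -40, |v| = sqrt(65) = 8.0623
Scalar projection = u.v / |v| = -40 / sqrt(65) = -4.9614

-4.9614


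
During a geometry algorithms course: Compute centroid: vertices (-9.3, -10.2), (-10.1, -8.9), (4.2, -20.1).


Centroid = ((x_A+x_B+x_C)/3, (y_A+y_B+y_C)/3)
= (((-9.3)+(-10.1)+4.2)/3, ((-10.2)+(-8.9)+(-20.1))/3)
= (-5.0667, -13.0667)

(-5.0667, -13.0667)


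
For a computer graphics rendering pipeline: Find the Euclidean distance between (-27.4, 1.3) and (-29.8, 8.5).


dx=-2.4, dy=7.2
d^2 = (-2.4)^2 + 7.2^2 = 57.6
d = sqrt(57.6) = 7.5895

7.5895


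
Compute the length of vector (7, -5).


|u| = sqrt(7^2 + (-5)^2) = sqrt(74) = 8.6023

8.6023


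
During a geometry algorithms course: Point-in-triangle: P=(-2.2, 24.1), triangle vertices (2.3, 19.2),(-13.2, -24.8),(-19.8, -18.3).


Cross products: AB x AP = -273.95, BC x BP = -394.24, CA x CP = 277.04
All same sign? no

No, outside


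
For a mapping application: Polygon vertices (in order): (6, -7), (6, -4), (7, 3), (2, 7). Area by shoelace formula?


Shoelace sum: (6*(-4) - 6*(-7)) + (6*3 - 7*(-4)) + (7*7 - 2*3) + (2*(-7) - 6*7)
= 51
Area = |51|/2 = 25.5

25.5


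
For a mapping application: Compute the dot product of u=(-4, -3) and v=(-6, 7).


u . v = u_x*v_x + u_y*v_y = (-4)*(-6) + (-3)*7
= 24 + (-21) = 3

3


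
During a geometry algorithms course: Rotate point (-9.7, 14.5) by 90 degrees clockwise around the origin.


90° CW: (x,y) -> (y, -x)
(-9.7,14.5) -> (14.5, 9.7)

(14.5, 9.7)


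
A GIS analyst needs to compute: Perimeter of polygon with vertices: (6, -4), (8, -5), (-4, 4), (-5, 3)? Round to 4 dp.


Sides: (6, -4)->(8, -5): sqrt(5) = 2.236068, (8, -5)->(-4, 4): sqrt(225) = 15, (-4, 4)->(-5, 3): sqrt(2) = 1.414214, (-5, 3)->(6, -4): sqrt(170) = 13.038405
Sum = 31.688687
Perimeter = 31.6887

31.6887


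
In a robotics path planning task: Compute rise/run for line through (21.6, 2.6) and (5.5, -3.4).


slope = (y2-y1)/(x2-x1) = ((-3.4)-2.6)/(5.5-21.6) = (-6)/(-16.1) = 0.3727

0.3727


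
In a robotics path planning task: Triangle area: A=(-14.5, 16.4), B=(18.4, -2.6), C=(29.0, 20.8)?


Area = |x_A(y_B-y_C) + x_B(y_C-y_A) + x_C(y_A-y_B)|/2
= |339.3 + 80.96 + 551|/2
= 971.26/2 = 485.63

485.63


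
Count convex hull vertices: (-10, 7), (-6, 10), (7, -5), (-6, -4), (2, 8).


Convex hull vertices (CCW): (-10, 7), (-6, -4), (7, -5), (2, 8), (-6, 10)
Count = 5

5


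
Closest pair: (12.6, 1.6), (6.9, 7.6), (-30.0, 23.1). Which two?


d(P0,P1) = 8.2759, d(P0,P2) = 47.718, d(P1,P2) = 40.0232
Closest: P0 and P1

Closest pair: (12.6, 1.6) and (6.9, 7.6), distance = 8.2759


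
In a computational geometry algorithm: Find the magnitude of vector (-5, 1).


|u| = sqrt((-5)^2 + 1^2) = sqrt(26) = 5.099

5.099


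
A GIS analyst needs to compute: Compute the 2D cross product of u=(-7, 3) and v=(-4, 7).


u x v = u_x*v_y - u_y*v_x = (-7)*7 - 3*(-4)
= (-49) - (-12) = -37

-37


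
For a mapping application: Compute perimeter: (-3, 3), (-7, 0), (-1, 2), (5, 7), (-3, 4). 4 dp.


Sides: (-3, 3)->(-7, 0): sqrt(25) = 5, (-7, 0)->(-1, 2): sqrt(40) = 6.324555, (-1, 2)->(5, 7): sqrt(61) = 7.81025, (5, 7)->(-3, 4): sqrt(73) = 8.544004, (-3, 4)->(-3, 3): sqrt(1) = 1
Sum = 28.678809
Perimeter = 28.6788

28.6788


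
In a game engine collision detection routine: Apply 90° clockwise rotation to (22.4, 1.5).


90° CW: (x,y) -> (y, -x)
(22.4,1.5) -> (1.5, -22.4)

(1.5, -22.4)


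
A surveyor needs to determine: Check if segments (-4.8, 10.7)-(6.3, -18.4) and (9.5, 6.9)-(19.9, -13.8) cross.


Cross products: d1=-256.49, d2=-329.36, d3=373.95, d4=446.82
d1*d2 < 0 and d3*d4 < 0? no

No, they don't intersect


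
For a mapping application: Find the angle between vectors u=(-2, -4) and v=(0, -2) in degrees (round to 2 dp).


u.v = 8, |u| = sqrt(20) = 4.4721, |v| = sqrt(4) = 2
cos(theta) = u.v/(|u||v|) = 8/sqrt(80) = 0.894427
theta = acos(0.894427) = 26.57 degrees

26.57 degrees


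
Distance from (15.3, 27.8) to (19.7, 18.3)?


dx=4.4, dy=-9.5
d^2 = 4.4^2 + (-9.5)^2 = 109.61
d = sqrt(109.61) = 10.4695

10.4695


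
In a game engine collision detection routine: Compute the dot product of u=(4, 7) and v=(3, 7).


u . v = u_x*v_x + u_y*v_y = 4*3 + 7*7
= 12 + 49 = 61

61


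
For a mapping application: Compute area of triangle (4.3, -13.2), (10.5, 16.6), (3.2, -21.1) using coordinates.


Area = |x_A(y_B-y_C) + x_B(y_C-y_A) + x_C(y_A-y_B)|/2
= |162.11 + (-82.95) + (-95.36)|/2
= 16.2/2 = 8.1

8.1


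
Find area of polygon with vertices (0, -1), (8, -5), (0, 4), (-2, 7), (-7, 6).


Shoelace sum: (0*(-5) - 8*(-1)) + (8*4 - 0*(-5)) + (0*7 - (-2)*4) + ((-2)*6 - (-7)*7) + ((-7)*(-1) - 0*6)
= 92
Area = |92|/2 = 46

46


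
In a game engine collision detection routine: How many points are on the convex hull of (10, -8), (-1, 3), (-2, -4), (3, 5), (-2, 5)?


Convex hull vertices (CCW): (-2, -4), (10, -8), (3, 5), (-2, 5)
Count = 4

4


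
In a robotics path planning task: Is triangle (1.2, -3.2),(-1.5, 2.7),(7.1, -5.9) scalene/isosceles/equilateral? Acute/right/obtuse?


Side lengths squared: AB^2=42.1, BC^2=147.92, CA^2=42.1
Sorted: [42.1, 42.1, 147.92]
By sides: Isosceles, By angles: Obtuse

Isosceles, Obtuse


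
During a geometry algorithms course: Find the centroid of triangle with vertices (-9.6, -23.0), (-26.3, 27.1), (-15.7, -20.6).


Centroid = ((x_A+x_B+x_C)/3, (y_A+y_B+y_C)/3)
= (((-9.6)+(-26.3)+(-15.7))/3, ((-23)+27.1+(-20.6))/3)
= (-17.2, -5.5)

(-17.2, -5.5)


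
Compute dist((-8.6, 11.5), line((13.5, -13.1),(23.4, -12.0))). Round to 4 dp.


|cross product| = 267.85
|line direction| = sqrt(99.22) = 9.9609
Distance = 267.85/sqrt(99.22) = 26.8901

26.8901


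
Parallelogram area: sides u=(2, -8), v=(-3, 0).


|u x v| = |2*0 - (-8)*(-3)|
= |0 - 24| = 24

24


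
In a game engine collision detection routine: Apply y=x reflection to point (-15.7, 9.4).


Reflection over y=x: (x,y) -> (y,x)
(-15.7, 9.4) -> (9.4, -15.7)

(9.4, -15.7)


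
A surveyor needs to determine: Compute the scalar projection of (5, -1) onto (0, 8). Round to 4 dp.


u.v = -8, |v| = sqrt(64) = 8
Scalar projection = u.v / |v| = -8 / sqrt(64) = -1

-1


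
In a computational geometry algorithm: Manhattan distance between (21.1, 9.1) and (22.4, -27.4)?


|21.1-22.4| + |9.1-(-27.4)| = 1.3 + 36.5 = 37.8

37.8


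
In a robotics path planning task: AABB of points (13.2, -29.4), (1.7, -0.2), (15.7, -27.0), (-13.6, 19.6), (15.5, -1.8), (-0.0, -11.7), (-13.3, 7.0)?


x range: [-13.6, 15.7]
y range: [-29.4, 19.6]
Bounding box: (-13.6,-29.4) to (15.7,19.6)

(-13.6,-29.4) to (15.7,19.6)


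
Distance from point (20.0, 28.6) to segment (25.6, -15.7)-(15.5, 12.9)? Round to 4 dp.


Project P onto AB: t = 1 (clamped to [0,1])
Closest point on segment: (15.5, 12.9)
Distance: 16.3322

16.3322


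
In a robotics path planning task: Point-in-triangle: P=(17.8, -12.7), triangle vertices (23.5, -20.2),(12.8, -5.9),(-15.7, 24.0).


Cross products: AB x AP = 1.26, BC x BP = 44.3, CA x CP = 42.06
All same sign? yes

Yes, inside


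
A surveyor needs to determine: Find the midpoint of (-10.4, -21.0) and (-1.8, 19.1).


M = (((-10.4)+(-1.8))/2, ((-21)+19.1)/2)
= (-6.1, -0.95)

(-6.1, -0.95)


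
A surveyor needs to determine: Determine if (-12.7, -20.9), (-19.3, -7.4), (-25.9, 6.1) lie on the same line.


Cross product: ((-19.3)-(-12.7))*(6.1-(-20.9)) - ((-7.4)-(-20.9))*((-25.9)-(-12.7))
= 0

Yes, collinear


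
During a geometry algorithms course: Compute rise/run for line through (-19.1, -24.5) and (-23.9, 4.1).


slope = (y2-y1)/(x2-x1) = (4.1-(-24.5))/((-23.9)-(-19.1)) = 28.6/(-4.8) = -5.9583

-5.9583


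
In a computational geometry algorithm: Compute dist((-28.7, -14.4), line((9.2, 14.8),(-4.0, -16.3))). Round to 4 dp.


|cross product| = 793.25
|line direction| = sqrt(1141.45) = 33.7854
Distance = 793.25/sqrt(1141.45) = 23.4791

23.4791


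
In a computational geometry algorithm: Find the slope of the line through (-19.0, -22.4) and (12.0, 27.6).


slope = (y2-y1)/(x2-x1) = (27.6-(-22.4))/(12-(-19)) = 50/31 = 1.6129

1.6129
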